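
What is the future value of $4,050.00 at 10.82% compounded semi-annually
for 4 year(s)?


Formula: FV = P * (1 + r/m)^(m*t)
Period rate: r/m = 0.1082 / 2 = 0.0541
Total periods: m*t = 2 * 4 = 8
Growth factor: (1 + 0.0541)^8 = 1.524244
FV = $4,050.00 * 1.524244 = $6,173.19

$6,173.19


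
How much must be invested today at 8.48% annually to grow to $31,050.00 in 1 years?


Formula: PV = FV / (1 + r)^n
Substituting: PV = $31,050.00 / (1 + 0.0848)^1
Discount factor: (1.0848)^1 = 1.0848
PV = $31,050.00 / 1.0848 = $28,622.79

$28,622.79


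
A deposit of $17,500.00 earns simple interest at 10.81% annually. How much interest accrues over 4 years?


Formula: I = P * r * t
Substituting: I = $17,500.00 * 0.1081 * 4
Step: I = $17,500.00 * 0.4324
I = $7,567.00

$7,567.00


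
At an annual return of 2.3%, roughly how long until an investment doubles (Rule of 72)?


Formula: Years ≈ 72 / r
Substituting: Years ≈ 72 / 2.3
Years ≈ 31.3

31.3 years


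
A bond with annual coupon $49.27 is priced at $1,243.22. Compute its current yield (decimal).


Formula: Current yield = annual coupon / price
Substituting: CY = $49.27 / $1,243.22
CY = 0.039631

0.039631


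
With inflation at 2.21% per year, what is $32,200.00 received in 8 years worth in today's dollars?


Formula: Real value = nominal / (1 + inflation)^years
Price level: (1 + 0.0221)^8 = 1.191097
Real value = $32,200.00 / 1.191097 = $27,033.90

$27,033.90


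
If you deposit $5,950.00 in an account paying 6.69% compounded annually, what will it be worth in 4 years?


Formula: FV = P * (1 + r)^n
Substituting: FV = $5,950.00 * (1 + 0.0669)^4
Growth factor: (1.0669)^4 = 1.295671
FV = $5,950.00 * 1.295671 = $7,709.24

$7,709.24


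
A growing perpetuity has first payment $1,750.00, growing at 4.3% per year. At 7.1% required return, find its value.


Formula: PV = C / (r - g)
Spread: r - g = 0.071 - 0.043 = 0.028
Substituting: PV = $1,750.00 / 0.028
PV = $62,500.00

$62,500.00


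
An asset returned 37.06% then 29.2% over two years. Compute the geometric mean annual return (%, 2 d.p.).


Formula: Geometric mean = ((1+r1)*(1+r2))^(1/2) - 1
Product: (1 + 0.3706) * (1 + 0.292) = 1.3706 * 1.292 = 1.770815
Square root: 1.770815^0.5 = 1.33072
Geometric mean = 1.33072 - 1 = 0.33072
As percentage: 33.07%

33.07%


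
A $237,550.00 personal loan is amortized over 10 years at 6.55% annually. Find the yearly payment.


Formula: PMT = PV * r / (1 - (1+r)^(-n))
Denominator: 1 - (1 + 0.0655)^(-10) = 0.469769
Numerator: $237,550.00 * 0.0655 = 15559.525
PMT = 15559.525 / 0.469769 = $33,121.68

$33,121.68


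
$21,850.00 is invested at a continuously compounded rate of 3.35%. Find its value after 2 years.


Formula: FV = P * e^(r*t)
Exponent: r*t = 0.0335 * 2 = 0.067
e^(0.067) = 1.069295
FV = $21,850.00 * 1.069295 = $23,364.11

$23,364.11


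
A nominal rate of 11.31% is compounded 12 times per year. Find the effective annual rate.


Formula: EAR = (1 + r/m)^m - 1
Period rate: r/m = 0.1131 / 12 = 0.009425
Compounding: (1 + 0.009425)^12 = 1.119151
EAR = 1.119151 - 1 = 0.119151

0.119151


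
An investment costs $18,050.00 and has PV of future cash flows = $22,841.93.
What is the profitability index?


Formula: PI = PV(cash flows) / initial investment
Substituting: PI = $22,841.93 / $18,050.00
PI = 1.2655

1.2655


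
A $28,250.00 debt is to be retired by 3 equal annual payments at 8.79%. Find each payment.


Formula: PMT = PV * r / (1 - (1+r)^(-n))
Denominator: 1 - (1 + 0.0879)^(-3) = 0.223336
Numerator: $28,250.00 * 0.0879 = 2483.175
PMT = 2483.175 / 0.223336 = $11,118.55

$11,118.55


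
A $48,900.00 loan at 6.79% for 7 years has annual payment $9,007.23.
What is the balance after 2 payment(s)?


Formula: Balance = PV*(1+r)^k - PMT*((1+r)^k - 1)/r
Growth: (1 + 0.0679)^2 = 1.14041
Accumulated factor: ((1+r)^k - 1)/r = 2.0679
Balance = $48,900.00 * 1.14041 - $9,007.23 * 2.0679
Balance = $37,140.02

$37,140.02


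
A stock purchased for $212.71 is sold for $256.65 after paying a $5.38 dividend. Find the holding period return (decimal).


Formula: HPR = (P1 - P0 + D) / P0
Gain: $256.65 - $212.71 + $5.38 = $49.32
HPR = $49.32 / $212.71 = 0.2319

0.2319


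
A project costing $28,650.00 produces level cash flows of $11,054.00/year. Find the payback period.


Formula: Payback = investment / annual cash flow
Substituting: Payback = $28,650.00 / $11,054.00
Payback = 2.5918 years

2.5918 years


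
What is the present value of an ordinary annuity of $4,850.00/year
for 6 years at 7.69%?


Formula: PV = PMT * (1 - (1+r)^(-n)) / r
Discount factor: (1 + 0.0769)^(-6) = 0.641132
Bracket: 1 - 0.641132 = 0.358868
PV = $4,850.00 * 0.358868 / 0.0769 = $22,633.39

$22,633.39


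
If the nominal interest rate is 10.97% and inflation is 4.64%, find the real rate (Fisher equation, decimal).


Formula: (1 + r_real) = (1 + r_nom) / (1 + inflation)
Substituting: (1 + r_real) = 1.1097 / 1.0464
(1 + r_real) = 1.060493
r_real = 1.060493 - 1 = 0.060493

0.060493


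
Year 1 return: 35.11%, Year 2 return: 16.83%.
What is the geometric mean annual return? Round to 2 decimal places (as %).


Formula: Geometric mean = ((1+r1)*(1+r2))^(1/2) - 1
Product: (1 + 0.3511) * (1 + 0.1683) = 1.3511 * 1.1683 = 1.57849
Square root: 1.57849^0.5 = 1.25638
Geometric mean = 1.25638 - 1 = 0.25638
As percentage: 25.64%

25.64%


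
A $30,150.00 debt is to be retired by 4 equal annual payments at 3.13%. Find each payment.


Formula: PMT = PV * r / (1 - (1+r)^(-n))
Denominator: 1 - (1 + 0.0313)^(-4) = 0.115984
Numerator: $30,150.00 * 0.0313 = 943.695
PMT = 943.695 / 0.115984 = $8,136.40

$8,136.40


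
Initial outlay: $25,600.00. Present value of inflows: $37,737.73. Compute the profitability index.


Formula: PI = PV(cash flows) / initial investment
Substituting: PI = $37,737.73 / $25,600.00
PI = 1.4741

1.4741


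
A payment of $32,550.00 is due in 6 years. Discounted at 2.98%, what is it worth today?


Formula: PV = FV / (1 + r)^n
Substituting: PV = $32,550.00 / (1 + 0.0298)^6
Discount factor: (1.0298)^6 = 1.192662
PV = $32,550.00 / 1.192662 = $27,291.89

$27,291.89


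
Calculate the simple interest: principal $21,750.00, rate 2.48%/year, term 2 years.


Formula: I = P * r * t
Substituting: I = $21,750.00 * 0.0248 * 2
Step: I = $21,750.00 * 0.0496
I = $1,078.80

$1,078.80


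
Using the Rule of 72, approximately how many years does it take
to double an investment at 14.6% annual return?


Formula: Years ≈ 72 / r
Substituting: Years ≈ 72 / 14.6
Years ≈ 4.9

4.9 years


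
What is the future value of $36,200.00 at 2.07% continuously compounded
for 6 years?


Formula: FV = P * e^(r*t)
Exponent: r*t = 0.0207 * 6 = 0.1242
e^(0.1242) = 1.132242
FV = $36,200.00 * 1.132242 = $40,987.17

$40,987.17


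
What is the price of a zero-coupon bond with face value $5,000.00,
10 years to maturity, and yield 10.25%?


Formula: Price = FV / (1 + r)^n
Substituting: Price = $5,000.00 / (1 + 0.1025)^10
Discount factor: (1.1025)^10 = 2.653298
Price = $5,000.00 / 2.653298 = $1,884.45

$1,884.45


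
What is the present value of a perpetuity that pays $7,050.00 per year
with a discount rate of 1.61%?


Formula: PV = C / r
Substituting: PV = $7,050.00 / 0.0161
PV = $437,888.20

$437,888.20


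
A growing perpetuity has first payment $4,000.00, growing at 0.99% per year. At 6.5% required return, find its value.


Formula: PV = C / (r - g)
Spread: r - g = 0.065 - 0.0099 = 0.0551
Substituting: PV = $4,000.00 / 0.0551
PV = $72,595.28

$72,595.28


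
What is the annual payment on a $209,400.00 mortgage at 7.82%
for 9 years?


Formula: PMT = PV * r / (1 - (1+r)^(-n))
Denominator: 1 - (1 + 0.0782)^(-9) = 0.492184
Numerator: $209,400.00 * 0.0782 = 16375.08
PMT = 16375.08 / 0.492184 = $33,270.21

$33,270.21


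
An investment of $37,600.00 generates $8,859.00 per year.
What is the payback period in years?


Formula: Payback = investment / annual cash flow
Substituting: Payback = $37,600.00 / $8,859.00
Payback = 4.2443 years

4.2443 years


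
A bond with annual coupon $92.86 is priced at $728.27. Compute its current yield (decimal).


Formula: Current yield = annual coupon / price
Substituting: CY = $92.86 / $728.27
CY = 0.127508

0.127508


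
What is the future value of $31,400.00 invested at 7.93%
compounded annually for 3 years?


Formula: FV = P * (1 + r)^n
Substituting: FV = $31,400.00 * (1 + 0.0793)^3
Growth factor: (1.0793)^3 = 1.257264
FV = $31,400.00 * 1.257264 = $39,478.09

$39,478.09


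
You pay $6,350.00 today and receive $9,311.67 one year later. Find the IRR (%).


Formula: IRR = C1/C0 - 1
Substituting: IRR = $9,311.67 / $6,350.00 - 1
Ratio: 1.466405 - 1 = 0.466405
IRR = 46.6405%

46.6405%


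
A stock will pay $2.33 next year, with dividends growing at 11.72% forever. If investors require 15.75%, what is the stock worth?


Formula: P = D1 / (r - g)
Spread: r - g = 0.1575 - 0.1172 = 0.0403
Substituting: P = $2.33 / 0.0403
P = $57.82

$57.82


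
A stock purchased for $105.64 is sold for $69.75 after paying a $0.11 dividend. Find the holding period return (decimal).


Formula: HPR = (P1 - P0 + D) / P0
Gain: $69.75 - $105.64 + $0.11 = -$35.78
HPR = -$35.78 / $105.64 = -0.3387

-0.3387


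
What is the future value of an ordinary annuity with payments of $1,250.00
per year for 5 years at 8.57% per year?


Formula: FV = PMT * ((1+r)^n - 1) / r
Growth factor: (1 + 0.0857)^5 = 1.508513
Numerator: 1.508513 - 1 = 0.508513
FV = $1,250.00 * 0.508513 / 0.0857 = $7,417.06

$7,417.06


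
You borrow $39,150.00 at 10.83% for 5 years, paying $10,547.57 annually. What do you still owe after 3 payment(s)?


Formula: Balance = PV*(1+r)^k - PMT*((1+r)^k - 1)/r
Growth: (1 + 0.1083)^3 = 1.361357
Accumulated factor: ((1+r)^k - 1)/r = 3.336629
Balance = $39,150.00 * 1.361357 - $10,547.57 * 3.336629
Balance = $18,103.80

$18,103.80


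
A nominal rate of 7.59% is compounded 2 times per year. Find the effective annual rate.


Formula: EAR = (1 + r/m)^m - 1
Period rate: r/m = 0.0759 / 2 = 0.03795
Compounding: (1 + 0.03795)^2 = 1.07734
EAR = 1.07734 - 1 = 0.07734

0.07734


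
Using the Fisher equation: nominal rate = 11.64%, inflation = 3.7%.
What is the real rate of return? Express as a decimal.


Formula: (1 + r_real) = (1 + r_nom) / (1 + inflation)
Substituting: (1 + r_real) = 1.1164 / 1.037
(1 + r_real) = 1.076567
r_real = 1.076567 - 1 = 0.076567

0.076567


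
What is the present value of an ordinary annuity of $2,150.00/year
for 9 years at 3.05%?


Formula: PV = PMT * (1 - (1+r)^(-n)) / r
Discount factor: (1 + 0.0305)^(-9) = 0.763076
Bracket: 1 - 0.763076 = 0.236924
PV = $2,150.00 * 0.236924 / 0.0305 = $16,701.17

$16,701.17


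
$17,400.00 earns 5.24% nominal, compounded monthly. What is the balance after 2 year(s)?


Formula: FV = P * (1 + r/m)^(m*t)
Period rate: r/m = 0.0524 / 12 = 0.004367
Total periods: m*t = 12 * 2 = 24
Growth factor: (1 + 0.004367)^24 = 1.110235
FV = $17,400.00 * 1.110235 = $19,318.09

$19,318.09


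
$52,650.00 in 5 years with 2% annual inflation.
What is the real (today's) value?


Formula: Real value = nominal / (1 + inflation)^years
Price level: (1 + 0.02)^5 = 1.104081
Real value = $52,650.00 / 1.104081 = $47,686.73

$47,686.73


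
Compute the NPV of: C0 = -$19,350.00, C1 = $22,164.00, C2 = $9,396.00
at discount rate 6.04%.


Formula: NPV = C0 + C1/(1+r) + C2/(1+r)^2
Discount C1: $22,164.00 / (1 + 0.0604) = $20,901.55
Discount C2: $9,396.00 / (1 + 0.0604)^2 = $8,356.10
NPV = -$19,350.00 + $20,901.55 + $8,356.10 = $9,907.65

$9,907.65


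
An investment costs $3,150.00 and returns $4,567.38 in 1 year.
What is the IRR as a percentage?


Formula: IRR = C1/C0 - 1
Substituting: IRR = $4,567.38 / $3,150.00 - 1
Ratio: 1.449962 - 1 = 0.449962
IRR = 44.9962%

44.9962%


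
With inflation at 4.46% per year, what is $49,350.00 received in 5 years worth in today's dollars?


Formula: Real value = nominal / (1 + inflation)^years
Price level: (1 + 0.0446)^5 = 1.243799
Real value = $49,350.00 / 1.243799 = $39,676.84

$39,676.84


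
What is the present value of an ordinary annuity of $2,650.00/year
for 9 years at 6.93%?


Formula: PV = PMT * (1 - (1+r)^(-n)) / r
Discount factor: (1 + 0.0693)^(-9) = 0.547147
Bracket: 1 - 0.547147 = 0.452853
PV = $2,650.00 * 0.452853 / 0.0693 = $17,316.90

$17,316.90


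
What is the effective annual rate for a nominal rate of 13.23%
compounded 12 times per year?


Formula: EAR = (1 + r/m)^m - 1
Period rate: r/m = 0.1323 / 12 = 0.011025
Compounding: (1 + 0.011025)^12 = 1.140625
EAR = 1.140625 - 1 = 0.140625

0.140625


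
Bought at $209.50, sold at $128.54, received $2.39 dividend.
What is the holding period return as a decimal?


Formula: HPR = (P1 - P0 + D) / P0
Gain: $128.54 - $209.50 + $2.39 = -$78.57
HPR = -$78.57 / $209.50 = -0.375

-0.375


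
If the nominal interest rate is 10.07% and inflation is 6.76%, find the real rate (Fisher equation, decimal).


Formula: (1 + r_real) = (1 + r_nom) / (1 + inflation)
Substituting: (1 + r_real) = 1.1007 / 1.0676
(1 + r_real) = 1.031004
r_real = 1.031004 - 1 = 0.031004

0.031004


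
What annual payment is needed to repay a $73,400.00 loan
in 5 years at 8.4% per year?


Formula: PMT = PV * r / (1 - (1+r)^(-n))
Denominator: 1 - (1 + 0.084)^(-5) = 0.331881
Numerator: $73,400.00 * 0.084 = 6165.6
PMT = 6165.6 / 0.331881 = $18,577.72

$18,577.72


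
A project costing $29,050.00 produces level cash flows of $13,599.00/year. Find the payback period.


Formula: Payback = investment / annual cash flow
Substituting: Payback = $29,050.00 / $13,599.00
Payback = 2.1362 years

2.1362 years


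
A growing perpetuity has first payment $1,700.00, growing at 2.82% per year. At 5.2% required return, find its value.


Formula: PV = C / (r - g)
Spread: r - g = 0.052 - 0.0282 = 0.0238
Substituting: PV = $1,700.00 / 0.0238
PV = $71,428.57

$71,428.57


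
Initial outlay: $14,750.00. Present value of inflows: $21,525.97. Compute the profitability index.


Formula: PI = PV(cash flows) / initial investment
Substituting: PI = $21,525.97 / $14,750.00
PI = 1.4594

1.4594


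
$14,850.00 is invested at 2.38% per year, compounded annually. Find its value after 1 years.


Formula: FV = P * (1 + r)^n
Substituting: FV = $14,850.00 * (1 + 0.0238)^1
Growth factor: (1.0238)^1 = 1.0238
FV = $14,850.00 * 1.0238 = $15,203.43

$15,203.43


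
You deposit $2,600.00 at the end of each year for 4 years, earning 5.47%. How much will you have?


Formula: FV = PMT * ((1+r)^n - 1) / r
Growth factor: (1 + 0.0547)^4 = 1.237416
Numerator: 1.237416 - 1 = 0.237416
FV = $2,600.00 * 0.237416 / 0.0547 = $11,284.86

$11,284.86


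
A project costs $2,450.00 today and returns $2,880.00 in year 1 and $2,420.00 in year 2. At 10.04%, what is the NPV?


Formula: NPV = C0 + C1/(1+r) + C2/(1+r)^2
Discount C1: $2,880.00 / (1 + 0.1004) = $2,617.23
Discount C2: $2,420.00 / (1 + 0.1004)^2 = $1,998.55
NPV = -$2,450.00 + $2,617.23 + $1,998.55 = $2,165.78

$2,165.78


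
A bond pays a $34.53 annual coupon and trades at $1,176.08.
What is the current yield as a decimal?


Formula: Current yield = annual coupon / price
Substituting: CY = $34.53 / $1,176.08
CY = 0.02936

0.02936


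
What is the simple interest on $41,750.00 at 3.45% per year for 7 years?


Formula: I = P * r * t
Substituting: I = $41,750.00 * 0.0345 * 7
Step: I = $41,750.00 * 0.2415
I = $10,082.63

$10,082.63


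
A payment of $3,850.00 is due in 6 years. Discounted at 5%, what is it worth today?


Formula: PV = FV / (1 + r)^n
Substituting: PV = $3,850.00 / (1 + 0.05)^6
Discount factor: (1.05)^6 = 1.340096
PV = $3,850.00 / 1.340096 = $2,872.93

$2,872.93


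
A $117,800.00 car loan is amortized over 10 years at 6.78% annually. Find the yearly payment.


Formula: PMT = PV * r / (1 - (1+r)^(-n))
Denominator: 1 - (1 + 0.0678)^(-10) = 0.481079
Numerator: $117,800.00 * 0.0678 = 7986.84
PMT = 7986.84 / 0.481079 = $16,601.91

$16,601.91


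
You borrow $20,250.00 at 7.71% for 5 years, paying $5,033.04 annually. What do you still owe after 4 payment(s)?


Formula: Balance = PV*(1+r)^k - PMT*((1+r)^k - 1)/r
Growth: (1 + 0.0771)^4 = 1.345935
Accumulated factor: ((1+r)^k - 1)/r = 4.486836
Balance = $20,250.00 * 1.345935 - $5,033.04 * 4.486836
Balance = $4,672.76

$4,672.76


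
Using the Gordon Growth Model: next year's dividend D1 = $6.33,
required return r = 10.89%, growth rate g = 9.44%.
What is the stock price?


Formula: P = D1 / (r - g)
Spread: r - g = 0.1089 - 0.0944 = 0.0145
Substituting: P = $6.33 / 0.0145
P = $436.55

$436.55


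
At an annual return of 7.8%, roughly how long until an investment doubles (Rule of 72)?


Formula: Years ≈ 72 / r
Substituting: Years ≈ 72 / 7.8
Years ≈ 9.2

9.2 years


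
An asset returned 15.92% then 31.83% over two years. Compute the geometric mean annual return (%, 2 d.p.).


Formula: Geometric mean = ((1+r1)*(1+r2))^(1/2) - 1
Product: (1 + 0.1592) * (1 + 0.3183) = 1.1592 * 1.3183 = 1.528173
Square root: 1.528173^0.5 = 1.236193
Geometric mean = 1.236193 - 1 = 0.236193
As percentage: 23.62%

23.62%


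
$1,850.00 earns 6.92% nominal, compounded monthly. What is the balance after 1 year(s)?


Formula: FV = P * (1 + r/m)^(m*t)
Period rate: r/m = 0.0692 / 12 = 0.005767
Total periods: m*t = 12 * 1 = 12
Growth factor: (1 + 0.005767)^12 = 1.071438
FV = $1,850.00 * 1.071438 = $1,982.16

$1,982.16


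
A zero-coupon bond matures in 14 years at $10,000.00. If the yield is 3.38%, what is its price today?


Formula: Price = FV / (1 + r)^n
Substituting: Price = $10,000.00 / (1 + 0.0338)^14
Discount factor: (1.0338)^14 = 1.592617
Price = $10,000.00 / 1.592617 = $6,278.97

$6,278.97


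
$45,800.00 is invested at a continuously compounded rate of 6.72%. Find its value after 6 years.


Formula: FV = P * e^(r*t)
Exponent: r*t = 0.0672 * 6 = 0.4032
e^(0.4032) = 1.496606
FV = $45,800.00 * 1.496606 = $68,544.56

$68,544.56


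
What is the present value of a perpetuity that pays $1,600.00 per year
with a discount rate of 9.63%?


Formula: PV = C / r
Substituting: PV = $1,600.00 / 0.0963
PV = $16,614.75

$16,614.75


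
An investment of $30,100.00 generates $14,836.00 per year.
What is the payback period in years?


Formula: Payback = investment / annual cash flow
Substituting: Payback = $30,100.00 / $14,836.00
Payback = 2.0288 years

2.0288 years


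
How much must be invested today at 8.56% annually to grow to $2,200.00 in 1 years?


Formula: PV = FV / (1 + r)^n
Substituting: PV = $2,200.00 / (1 + 0.0856)^1
Discount factor: (1.0856)^1 = 1.0856
PV = $2,200.00 / 1.0856 = $2,026.53

$2,026.53


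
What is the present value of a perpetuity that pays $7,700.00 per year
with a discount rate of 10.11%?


Formula: PV = C / r
Substituting: PV = $7,700.00 / 0.1011
PV = $76,162.22

$76,162.22


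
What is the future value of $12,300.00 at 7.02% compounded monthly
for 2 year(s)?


Formula: FV = P * (1 + r/m)^(m*t)
Period rate: r/m = 0.0702 / 12 = 0.00585
Total periods: m*t = 12 * 2 = 24
Growth factor: (1 + 0.00585)^24 = 1.150263
FV = $12,300.00 * 1.150263 = $14,148.24

$14,148.24


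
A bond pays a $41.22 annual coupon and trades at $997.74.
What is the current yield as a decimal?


Formula: Current yield = annual coupon / price
Substituting: CY = $41.22 / $997.74
CY = 0.041313

0.041313


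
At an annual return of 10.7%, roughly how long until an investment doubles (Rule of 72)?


Formula: Years ≈ 72 / r
Substituting: Years ≈ 72 / 10.7
Years ≈ 6.7

6.7 years


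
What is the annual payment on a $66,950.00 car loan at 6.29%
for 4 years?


Formula: PMT = PV * r / (1 - (1+r)^(-n))
Denominator: 1 - (1 + 0.0629)^(-4) = 0.216516
Numerator: $66,950.00 * 0.0629 = 4211.155
PMT = 4211.155 / 0.216516 = $19,449.66

$19,449.66


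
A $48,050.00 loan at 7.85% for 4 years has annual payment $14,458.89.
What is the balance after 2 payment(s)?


Formula: Balance = PV*(1+r)^k - PMT*((1+r)^k - 1)/r
Growth: (1 + 0.0785)^2 = 1.163162
Accumulated factor: ((1+r)^k - 1)/r = 2.0785
Balance = $48,050.00 * 1.163162 - $14,458.89 * 2.0785
Balance = $25,837.14

$25,837.14


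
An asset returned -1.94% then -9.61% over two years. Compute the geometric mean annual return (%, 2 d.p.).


Formula: Geometric mean = ((1+r1)*(1+r2))^(1/2) - 1
Product: (1 + -0.0194) * (1 + -0.0961) = 0.9806 * 0.9039 = 0.886364
Square root: 0.886364^0.5 = 0.941469
Geometric mean = 0.941469 - 1 = -0.058531
As percentage: -5.85%

-5.85%


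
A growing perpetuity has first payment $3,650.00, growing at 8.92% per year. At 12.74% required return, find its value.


Formula: PV = C / (r - g)
Spread: r - g = 0.1274 - 0.0892 = 0.0382
Substituting: PV = $3,650.00 / 0.0382
PV = $95,549.74

$95,549.74


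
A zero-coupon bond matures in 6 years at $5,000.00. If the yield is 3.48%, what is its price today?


Formula: Price = FV / (1 + r)^n
Substituting: Price = $5,000.00 / (1 + 0.0348)^6
Discount factor: (1.0348)^6 = 1.227831
Price = $5,000.00 / 1.227831 = $4,072.22

$4,072.22


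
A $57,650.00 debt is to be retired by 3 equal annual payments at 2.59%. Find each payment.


Formula: PMT = PV * r / (1 - (1+r)^(-n))
Denominator: 1 - (1 + 0.0259)^(-3) = 0.073842
Numerator: $57,650.00 * 0.0259 = 1493.135
PMT = 1493.135 / 0.073842 = $20,220.57

$20,220.57


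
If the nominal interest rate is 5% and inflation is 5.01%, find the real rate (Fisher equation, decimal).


Formula: (1 + r_real) = (1 + r_nom) / (1 + inflation)
Substituting: (1 + r_real) = 1.05 / 1.0501
(1 + r_real) = 0.999905
r_real = 0.999905 - 1 = -9.5e-05

-9.5e-05


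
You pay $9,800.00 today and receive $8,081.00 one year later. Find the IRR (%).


Formula: IRR = C1/C0 - 1
Substituting: IRR = $8,081.00 / $9,800.00 - 1
Ratio: 0.824592 - 1 = -0.175408
IRR = -17.5408%

-17.5408%


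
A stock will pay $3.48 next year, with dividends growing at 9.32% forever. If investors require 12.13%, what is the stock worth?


Formula: P = D1 / (r - g)
Spread: r - g = 0.1213 - 0.0932 = 0.0281
Substituting: P = $3.48 / 0.0281
P = $123.84

$123.84


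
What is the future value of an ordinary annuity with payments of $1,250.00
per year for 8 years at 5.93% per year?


Formula: FV = PMT * ((1+r)^n - 1) / r
Growth factor: (1 + 0.0593)^8 = 1.585447
Numerator: 1.585447 - 1 = 0.585447
FV = $1,250.00 * 0.585447 / 0.0593 = $12,340.79

$12,340.79


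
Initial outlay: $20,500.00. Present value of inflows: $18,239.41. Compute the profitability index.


Formula: PI = PV(cash flows) / initial investment
Substituting: PI = $18,239.41 / $20,500.00
PI = 0.8897

0.8897


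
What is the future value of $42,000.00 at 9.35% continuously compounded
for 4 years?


Formula: FV = P * e^(r*t)
Exponent: r*t = 0.0935 * 4 = 0.374
e^(0.374) = 1.453537
FV = $42,000.00 * 1.453537 = $61,048.56

$61,048.56


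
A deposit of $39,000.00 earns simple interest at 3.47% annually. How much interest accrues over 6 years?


Formula: I = P * r * t
Substituting: I = $39,000.00 * 0.0347 * 6
Step: I = $39,000.00 * 0.2082
I = $8,119.80

$8,119.80


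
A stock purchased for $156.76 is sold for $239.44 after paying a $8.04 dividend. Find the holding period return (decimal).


Formula: HPR = (P1 - P0 + D) / P0
Gain: $239.44 - $156.76 + $8.04 = $90.72
HPR = $90.72 / $156.76 = 0.5787

0.5787


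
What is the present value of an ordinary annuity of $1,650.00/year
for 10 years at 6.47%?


Formula: PV = PMT * (1 - (1+r)^(-n)) / r
Discount factor: (1 + 0.0647)^(-10) = 0.534229
Bracket: 1 - 0.534229 = 0.465771
PV = $1,650.00 * 0.465771 / 0.0647 = $11,878.24

$11,878.24


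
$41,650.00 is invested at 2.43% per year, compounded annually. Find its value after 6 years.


Formula: FV = P * (1 + r)^n
Substituting: FV = $41,650.00 * (1 + 0.0243)^6
Growth factor: (1.0243)^6 = 1.15495
FV = $41,650.00 * 1.15495 = $48,103.65

$48,103.65


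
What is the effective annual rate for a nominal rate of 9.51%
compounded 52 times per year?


Formula: EAR = (1 + r/m)^m - 1
Period rate: r/m = 0.0951 / 52 = 0.001829
Compounding: (1 + 0.001829)^52 = 1.099673
EAR = 1.099673 - 1 = 0.099673

0.099673


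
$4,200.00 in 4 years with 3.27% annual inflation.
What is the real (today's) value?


Formula: Real value = nominal / (1 + inflation)^years
Price level: (1 + 0.0327)^4 = 1.137357
Real value = $4,200.00 / 1.137357 = $3,692.77

$3,692.77


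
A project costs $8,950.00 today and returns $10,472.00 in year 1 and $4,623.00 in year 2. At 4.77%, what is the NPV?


Formula: NPV = C0 + C1/(1+r) + C2/(1+r)^2
Discount C1: $10,472.00 / (1 + 0.0477) = $9,995.23
Discount C2: $4,623.00 / (1 + 0.0477)^2 = $4,211.63
NPV = -$8,950.00 + $9,995.23 + $4,211.63 = $5,256.86

$5,256.86


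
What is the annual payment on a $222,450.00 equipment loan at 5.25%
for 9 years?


Formula: PMT = PV * r / (1 - (1+r)^(-n))
Denominator: 1 - (1 + 0.0525)^(-9) = 0.369041
Numerator: $222,450.00 * 0.0525 = 11678.625
PMT = 11678.625 / 0.369041 = $31,645.86

$31,645.86


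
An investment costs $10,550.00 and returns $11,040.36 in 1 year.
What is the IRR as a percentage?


Formula: IRR = C1/C0 - 1
Substituting: IRR = $11,040.36 / $10,550.00 - 1
Ratio: 1.04648 - 1 = 0.04648
IRR = 4.648%

4.648%


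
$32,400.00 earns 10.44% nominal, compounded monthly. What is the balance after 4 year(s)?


Formula: FV = P * (1 + r/m)^(m*t)
Period rate: r/m = 0.1044 / 12 = 0.0087
Total periods: m*t = 12 * 4 = 48
Growth factor: (1 + 0.0087)^48 = 1.515573
FV = $32,400.00 * 1.515573 = $49,104.58

$49,104.58


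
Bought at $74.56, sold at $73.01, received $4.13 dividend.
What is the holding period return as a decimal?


Formula: HPR = (P1 - P0 + D) / P0
Gain: $73.01 - $74.56 + $4.13 = $2.58
HPR = $2.58 / $74.56 = 0.0346

0.0346


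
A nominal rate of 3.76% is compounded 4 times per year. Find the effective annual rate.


Formula: EAR = (1 + r/m)^m - 1
Period rate: r/m = 0.0376 / 4 = 0.0094
Compounding: (1 + 0.0094)^4 = 1.038133
EAR = 1.038133 - 1 = 0.038133

0.038133


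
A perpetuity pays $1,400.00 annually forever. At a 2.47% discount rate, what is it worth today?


Formula: PV = C / r
Substituting: PV = $1,400.00 / 0.0247
PV = $56,680.16

$56,680.16


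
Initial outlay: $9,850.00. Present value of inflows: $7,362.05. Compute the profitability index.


Formula: PI = PV(cash flows) / initial investment
Substituting: PI = $7,362.05 / $9,850.00
PI = 0.7474

0.7474


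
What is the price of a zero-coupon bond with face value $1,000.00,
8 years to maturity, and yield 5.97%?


Formula: Price = FV / (1 + r)^n
Substituting: Price = $1,000.00 / (1 + 0.0597)^8
Discount factor: (1.0597)^8 = 1.590243
Price = $1,000.00 / 1.590243 = $628.83

$628.83


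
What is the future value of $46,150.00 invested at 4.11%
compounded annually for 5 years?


Formula: FV = P * (1 + r)^n
Substituting: FV = $46,150.00 * (1 + 0.0411)^5
Growth factor: (1.0411)^5 = 1.223101
FV = $46,150.00 * 1.223101 = $56,446.10

$56,446.10


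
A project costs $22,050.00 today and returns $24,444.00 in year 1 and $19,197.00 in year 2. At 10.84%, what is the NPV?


Formula: NPV = C0 + C1/(1+r) + C2/(1+r)^2
Discount C1: $24,444.00 / (1 + 0.1084) = $22,053.41
Discount C2: $19,197.00 / (1 + 0.1084)^2 = $15,625.73
NPV = -$22,050.00 + $22,053.41 + $15,625.73 = $15,629.14

$15,629.14


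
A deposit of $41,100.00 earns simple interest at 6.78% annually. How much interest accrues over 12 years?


Formula: I = P * r * t
Substituting: I = $41,100.00 * 0.0678 * 12
Step: I = $41,100.00 * 0.8136
I = $33,438.96

$33,438.96


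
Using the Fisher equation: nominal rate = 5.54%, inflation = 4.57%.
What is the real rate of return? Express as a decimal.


Formula: (1 + r_real) = (1 + r_nom) / (1 + inflation)
Substituting: (1 + r_real) = 1.0554 / 1.0457
(1 + r_real) = 1.009276
r_real = 1.009276 - 1 = 0.009276

0.009276


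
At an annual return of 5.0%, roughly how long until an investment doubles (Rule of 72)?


Formula: Years ≈ 72 / r
Substituting: Years ≈ 72 / 5.0
Years ≈ 14.4

14.4 years


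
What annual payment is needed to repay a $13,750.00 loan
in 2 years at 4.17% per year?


Formula: PMT = PV * r / (1 - (1+r)^(-n))
Denominator: 1 - (1 + 0.0417)^(-2) = 0.078459
Numerator: $13,750.00 * 0.0417 = 573.375
PMT = 573.375 / 0.078459 = $7,307.96

$7,307.96


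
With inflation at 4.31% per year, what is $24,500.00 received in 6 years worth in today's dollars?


Formula: Real value = nominal / (1 + inflation)^years
Price level: (1 + 0.0431)^6 = 1.288118
Real value = $24,500.00 / 1.288118 = $19,020.00

$19,020.00


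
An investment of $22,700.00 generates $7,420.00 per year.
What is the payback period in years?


Formula: Payback = investment / annual cash flow
Substituting: Payback = $22,700.00 / $7,420.00
Payback = 3.0593 years

3.0593 years


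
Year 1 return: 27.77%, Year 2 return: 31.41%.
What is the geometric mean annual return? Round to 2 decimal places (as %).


Formula: Geometric mean = ((1+r1)*(1+r2))^(1/2) - 1
Product: (1 + 0.2777) * (1 + 0.3141) = 1.2777 * 1.3141 = 1.679026
Square root: 1.679026^0.5 = 1.295772
Geometric mean = 1.295772 - 1 = 0.295772
As percentage: 29.58%

29.58%


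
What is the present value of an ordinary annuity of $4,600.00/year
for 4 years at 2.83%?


Formula: PV = PMT * (1 - (1+r)^(-n)) / r
Discount factor: (1 + 0.0283)^(-4) = 0.894377
Bracket: 1 - 0.894377 = 0.105623
PV = $4,600.00 * 0.105623 / 0.0283 = $17,168.39

$17,168.39


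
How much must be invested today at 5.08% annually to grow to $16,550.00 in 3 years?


Formula: PV = FV / (1 + r)^n
Substituting: PV = $16,550.00 / (1 + 0.0508)^3
Discount factor: (1.0508)^3 = 1.160273
PV = $16,550.00 / 1.160273 = $14,263.88

$14,263.88


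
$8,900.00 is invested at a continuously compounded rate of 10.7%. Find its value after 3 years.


Formula: FV = P * e^(r*t)
Exponent: r*t = 0.107 * 3 = 0.321
e^(0.321) = 1.378506
FV = $8,900.00 * 1.378506 = $12,268.70

$12,268.70


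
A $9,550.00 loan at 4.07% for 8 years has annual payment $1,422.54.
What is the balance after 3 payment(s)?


Formula: Balance = PV*(1+r)^k - PMT*((1+r)^k - 1)/r
Growth: (1 + 0.0407)^3 = 1.127137
Accumulated factor: ((1+r)^k - 1)/r = 3.123756
Balance = $9,550.00 * 1.127137 - $1,422.54 * 3.123756
Balance = $6,320.49

$6,320.49


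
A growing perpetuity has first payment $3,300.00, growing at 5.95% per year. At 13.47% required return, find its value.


Formula: PV = C / (r - g)
Spread: r - g = 0.1347 - 0.0595 = 0.0752
Substituting: PV = $3,300.00 / 0.0752
PV = $43,882.98

$43,882.98


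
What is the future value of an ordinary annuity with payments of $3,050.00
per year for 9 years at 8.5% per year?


Formula: FV = PMT * ((1+r)^n - 1) / r
Growth factor: (1 + 0.085)^9 = 2.083856
Numerator: 2.083856 - 1 = 1.083856
FV = $3,050.00 * 1.083856 / 0.085 = $38,891.29

$38,891.29


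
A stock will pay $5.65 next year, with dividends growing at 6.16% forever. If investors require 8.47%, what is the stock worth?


Formula: P = D1 / (r - g)
Spread: r - g = 0.0847 - 0.0616 = 0.0231
Substituting: P = $5.65 / 0.0231
P = $244.59

$244.59


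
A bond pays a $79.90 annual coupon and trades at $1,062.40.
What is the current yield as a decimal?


Formula: Current yield = annual coupon / price
Substituting: CY = $79.90 / $1,062.40
CY = 0.075207

0.075207


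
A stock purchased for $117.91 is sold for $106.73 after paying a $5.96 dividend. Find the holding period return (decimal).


Formula: HPR = (P1 - P0 + D) / P0
Gain: $106.73 - $117.91 + $5.96 = -$5.22
HPR = -$5.22 / $117.91 = -0.0443

-0.0443


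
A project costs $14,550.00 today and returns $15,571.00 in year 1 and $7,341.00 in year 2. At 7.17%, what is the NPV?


Formula: NPV = C0 + C1/(1+r) + C2/(1+r)^2
Discount C1: $15,571.00 / (1 + 0.0717) = $14,529.25
Discount C2: $7,341.00 / (1 + 0.0717)^2 = $6,391.59
NPV = -$14,550.00 + $14,529.25 + $6,391.59 = $6,370.84

$6,370.84


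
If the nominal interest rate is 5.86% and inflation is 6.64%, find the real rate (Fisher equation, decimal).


Formula: (1 + r_real) = (1 + r_nom) / (1 + inflation)
Substituting: (1 + r_real) = 1.0586 / 1.0664
(1 + r_real) = 0.992686
r_real = 0.992686 - 1 = -0.007314

-0.007314


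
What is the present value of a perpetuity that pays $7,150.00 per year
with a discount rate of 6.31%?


Formula: PV = C / r
Substituting: PV = $7,150.00 / 0.0631
PV = $113,312.20

$113,312.20


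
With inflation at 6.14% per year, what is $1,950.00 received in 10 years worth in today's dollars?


Formula: Real value = nominal / (1 + inflation)^years
Price level: (1 + 0.0614)^10 = 1.814641
Real value = $1,950.00 / 1.814641 = $1,074.59

$1,074.59


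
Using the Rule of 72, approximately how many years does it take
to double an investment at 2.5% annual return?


Formula: Years ≈ 72 / r
Substituting: Years ≈ 72 / 2.5
Years ≈ 28.8

28.8 years


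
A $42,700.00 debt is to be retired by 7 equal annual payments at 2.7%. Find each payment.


Formula: PMT = PV * r / (1 - (1+r)^(-n))
Denominator: 1 - (1 + 0.027)^(-7) = 0.170136
Numerator: $42,700.00 * 0.027 = 1152.9
PMT = 1152.9 / 0.170136 = $6,776.34

$6,776.34


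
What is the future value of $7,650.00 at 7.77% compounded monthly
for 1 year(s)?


Formula: FV = P * (1 + r/m)^(m*t)
Period rate: r/m = 0.0777 / 12 = 0.006475
Total periods: m*t = 12 * 1 = 12
Growth factor: (1 + 0.006475)^12 = 1.080528
FV = $7,650.00 * 1.080528 = $8,266.04

$8,266.04


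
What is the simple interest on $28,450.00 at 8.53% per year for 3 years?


Formula: I = P * r * t
Substituting: I = $28,450.00 * 0.0853 * 3
Step: I = $28,450.00 * 0.2559
I = $7,280.36

$7,280.36


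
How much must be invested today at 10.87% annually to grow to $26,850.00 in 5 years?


Formula: PV = FV / (1 + r)^n
Substituting: PV = $26,850.00 / (1 + 0.1087)^5
Discount factor: (1.1087)^5 = 1.675214
PV = $26,850.00 / 1.675214 = $16,027.81

$16,027.81


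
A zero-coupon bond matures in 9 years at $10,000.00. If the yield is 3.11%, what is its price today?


Formula: Price = FV / (1 + r)^n
Substituting: Price = $10,000.00 / (1 + 0.0311)^9
Discount factor: (1.0311)^9 = 1.317368
Price = $10,000.00 / 1.317368 = $7,590.89

$7,590.89


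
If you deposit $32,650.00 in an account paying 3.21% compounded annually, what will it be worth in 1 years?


Formula: FV = P * (1 + r)^n
Substituting: FV = $32,650.00 * (1 + 0.0321)^1
Growth factor: (1.0321)^1 = 1.0321
FV = $32,650.00 * 1.0321 = $33,698.07

$33,698.07


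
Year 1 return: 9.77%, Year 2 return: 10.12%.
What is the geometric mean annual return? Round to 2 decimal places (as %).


Formula: Geometric mean = ((1+r1)*(1+r2))^(1/2) - 1
Product: (1 + 0.0977) * (1 + 0.1012) = 1.0977 * 1.1012 = 1.208787
Square root: 1.208787^0.5 = 1.099449
Geometric mean = 1.099449 - 1 = 0.099449
As percentage: 9.94%

9.94%


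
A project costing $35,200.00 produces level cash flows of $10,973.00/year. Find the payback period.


Formula: Payback = investment / annual cash flow
Substituting: Payback = $35,200.00 / $10,973.00
Payback = 3.2079 years

3.2079 years


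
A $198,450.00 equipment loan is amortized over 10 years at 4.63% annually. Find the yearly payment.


Formula: PMT = PV * r / (1 - (1+r)^(-n))
Denominator: 1 - (1 + 0.0463)^(-10) = 0.364028
Numerator: $198,450.00 * 0.0463 = 9188.235
PMT = 9188.235 / 0.364028 = $25,240.44

$25,240.44


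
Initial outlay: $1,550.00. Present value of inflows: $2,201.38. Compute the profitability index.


Formula: PI = PV(cash flows) / initial investment
Substituting: PI = $2,201.38 / $1,550.00
PI = 1.4202

1.4202


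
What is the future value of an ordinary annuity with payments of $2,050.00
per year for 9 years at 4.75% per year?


Formula: FV = PMT * ((1+r)^n - 1) / r
Growth factor: (1 + 0.0475)^9 = 1.5184
Numerator: 1.5184 - 1 = 0.5184
FV = $2,050.00 * 0.5184 / 0.0475 = $22,373.07

$22,373.07


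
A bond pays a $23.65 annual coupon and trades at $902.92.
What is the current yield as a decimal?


Formula: Current yield = annual coupon / price
Substituting: CY = $23.65 / $902.92
CY = 0.026193

0.026193


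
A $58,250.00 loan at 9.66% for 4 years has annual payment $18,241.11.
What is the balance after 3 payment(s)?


Formula: Balance = PV*(1+r)^k - PMT*((1+r)^k - 1)/r
Growth: (1 + 0.0966)^3 = 1.318696
Accumulated factor: ((1+r)^k - 1)/r = 3.299132
Balance = $58,250.00 * 1.318696 - $18,241.11 * 3.299132
Balance = $16,634.23

$16,634.23


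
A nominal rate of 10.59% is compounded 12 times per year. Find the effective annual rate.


Formula: EAR = (1 + r/m)^m - 1
Period rate: r/m = 0.1059 / 12 = 0.008825
Compounding: (1 + 0.008825)^12 = 1.111194
EAR = 1.111194 - 1 = 0.111194

0.111194


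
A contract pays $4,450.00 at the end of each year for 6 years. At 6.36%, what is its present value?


Formula: PV = PMT * (1 - (1+r)^(-n)) / r
Discount factor: (1 + 0.0636)^(-6) = 0.690765
Bracket: 1 - 0.690765 = 0.309235
PV = $4,450.00 * 0.309235 / 0.0636 = $21,636.76

$21,636.76


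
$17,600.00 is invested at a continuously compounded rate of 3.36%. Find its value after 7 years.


Formula: FV = P * e^(r*t)
Exponent: r*t = 0.0336 * 7 = 0.2352
e^(0.2352) = 1.265162
FV = $17,600.00 * 1.265162 = $22,266.85

$22,266.85


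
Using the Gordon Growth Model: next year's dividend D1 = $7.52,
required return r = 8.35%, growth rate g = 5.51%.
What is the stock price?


Formula: P = D1 / (r - g)
Spread: r - g = 0.0835 - 0.0551 = 0.0284
Substituting: P = $7.52 / 0.0284
P = $264.79

$264.79


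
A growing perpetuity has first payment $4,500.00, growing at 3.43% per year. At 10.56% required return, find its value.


Formula: PV = C / (r - g)
Spread: r - g = 0.1056 - 0.0343 = 0.0713
Substituting: PV = $4,500.00 / 0.0713
PV = $63,113.60

$63,113.60


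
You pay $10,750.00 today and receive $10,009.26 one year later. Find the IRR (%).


Formula: IRR = C1/C0 - 1
Substituting: IRR = $10,009.26 / $10,750.00 - 1
Ratio: 0.931094 - 1 = -0.068906
IRR = -6.8906%

-6.8906%


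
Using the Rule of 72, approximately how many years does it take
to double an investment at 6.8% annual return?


Formula: Years ≈ 72 / r
Substituting: Years ≈ 72 / 6.8
Years ≈ 10.6

10.6 years


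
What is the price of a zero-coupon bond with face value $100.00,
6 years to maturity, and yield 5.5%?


Formula: Price = FV / (1 + r)^n
Substituting: Price = $100.00 / (1 + 0.055)^6
Discount factor: (1.055)^6 = 1.378843
Price = $100.00 / 1.378843 = $72.52

$72.52


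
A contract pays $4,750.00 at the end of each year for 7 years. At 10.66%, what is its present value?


Formula: PV = PMT * (1 - (1+r)^(-n)) / r
Discount factor: (1 + 0.1066)^(-7) = 0.492114
Bracket: 1 - 0.492114 = 0.507886
PV = $4,750.00 * 0.507886 / 0.1066 = $22,630.96

$22,630.96


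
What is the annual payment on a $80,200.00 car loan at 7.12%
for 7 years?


Formula: PMT = PV * r / (1 - (1+r)^(-n))
Denominator: 1 - (1 + 0.0712)^(-7) = 0.382117
Numerator: $80,200.00 * 0.0712 = 5710.24
PMT = 5710.24 / 0.382117 = $14,943.68

$14,943.68


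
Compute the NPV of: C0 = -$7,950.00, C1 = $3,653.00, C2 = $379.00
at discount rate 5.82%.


Formula: NPV = C0 + C1/(1+r) + C2/(1+r)^2
Discount C1: $3,653.00 / (1 + 0.0582) = $3,452.09
Discount C2: $379.00 / (1 + 0.0582)^2 = $338.46
NPV = -$7,950.00 + $3,452.09 + $338.46 = -$4,159.45

-$4,159.45


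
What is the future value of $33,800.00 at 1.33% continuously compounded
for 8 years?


Formula: FV = P * e^(r*t)
Exponent: r*t = 0.0133 * 8 = 0.1064
e^(0.1064) = 1.112267
FV = $33,800.00 * 1.112267 = $37,594.61

$37,594.61


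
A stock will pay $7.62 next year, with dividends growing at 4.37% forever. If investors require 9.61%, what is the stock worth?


Formula: P = D1 / (r - g)
Spread: r - g = 0.0961 - 0.0437 = 0.0524
Substituting: P = $7.62 / 0.0524
P = $145.42

$145.42
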